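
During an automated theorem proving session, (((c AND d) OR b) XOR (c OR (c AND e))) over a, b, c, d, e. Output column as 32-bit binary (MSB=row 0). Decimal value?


Formula: (((c AND d) OR b) XOR (c OR (c AND e))) over a, b, c, d, e (32 rows)
Evaluate each row (bits = a,b,c,d,e, MSB first):
  row 0 [00000]: (((0 AND 0) OR 0) XOR (0 OR (0 AND 0))) -> 0
  row 1 [00001]: (((0 AND 0) OR 0) XOR (0 OR (0 AND 1))) -> 0
  row 2 [00010]: (((0 AND 1) OR 0) XOR (0 OR (0 AND 0))) -> 0
  row 3 [00011]: (((0 AND 1) OR 0) XOR (0 OR (0 AND 1))) -> 0
  row 4 [00100]: (((1 AND 0) OR 0) XOR (1 OR (1 AND 0))) -> 1
  row 5 [00101]: (((1 AND 0) OR 0) XOR (1 OR (1 AND 1))) -> 1
  row 6 [00110]: (((1 AND 1) OR 0) XOR (1 OR (1 AND 0))) -> 0
  row 7 [00111]: (((1 AND 1) OR 0) XOR (1 OR (1 AND 1))) -> 0
  row 8 [01000]: (((0 AND 0) OR 1) XOR (0 OR (0 AND 0))) -> 1
  row 9 [01001]: (((0 AND 0) OR 1) XOR (0 OR (0 AND 1))) -> 1
  row 10 [01010]: (((0 AND 1) OR 1) XOR (0 OR (0 AND 0))) -> 1
  row 11 [01011]: (((0 AND 1) OR 1) XOR (0 OR (0 AND 1))) -> 1
  row 12 [01100]: (((1 AND 0) OR 1) XOR (1 OR (1 AND 0))) -> 0
  row 13 [01101]: (((1 AND 0) OR 1) XOR (1 OR (1 AND 1))) -> 0
  row 14 [01110]: (((1 AND 1) OR 1) XOR (1 OR (1 AND 0))) -> 0
  row 15 [01111]: (((1 AND 1) OR 1) XOR (1 OR (1 AND 1))) -> 0
  row 16 [10000]: (((0 AND 0) OR 0) XOR (0 OR (0 AND 0))) -> 0
  row 17 [10001]: (((0 AND 0) OR 0) XOR (0 OR (0 AND 1))) -> 0
  row 18 [10010]: (((0 AND 1) OR 0) XOR (0 OR (0 AND 0))) -> 0
  row 19 [10011]: (((0 AND 1) OR 0) XOR (0 OR (0 AND 1))) -> 0
  row 20 [10100]: (((1 AND 0) OR 0) XOR (1 OR (1 AND 0))) -> 1
  row 21 [10101]: (((1 AND 0) OR 0) XOR (1 OR (1 AND 1))) -> 1
  row 22 [10110]: (((1 AND 1) OR 0) XOR (1 OR (1 AND 0))) -> 0
  row 23 [10111]: (((1 AND 1) OR 0) XOR (1 OR (1 AND 1))) -> 0
  row 24 [11000]: (((0 AND 0) OR 1) XOR (0 OR (0 AND 0))) -> 1
  row 25 [11001]: (((0 AND 0) OR 1) XOR (0 OR (0 AND 1))) -> 1
  row 26 [11010]: (((0 AND 1) OR 1) XOR (0 OR (0 AND 0))) -> 1
  row 27 [11011]: (((0 AND 1) OR 1) XOR (0 OR (0 AND 1))) -> 1
  row 28 [11100]: (((1 AND 0) OR 1) XOR (1 OR (1 AND 0))) -> 0
  row 29 [11101]: (((1 AND 0) OR 1) XOR (1 OR (1 AND 1))) -> 0
  row 30 [11110]: (((1 AND 1) OR 1) XOR (1 OR (1 AND 0))) -> 0
  row 31 [11111]: (((1 AND 1) OR 1) XOR (1 OR (1 AND 1))) -> 0
Full result column, 4 rows per line (a,b,c fixed per line; d,e runs 00..11 left to right):
  rows 0-3 [a,b,c=000]: 0000  = hex 0
  rows 4-7 [a,b,c=001]: 1100  = hex C
  rows 8-11 [a,b,c=010]: 1111  = hex F
  rows 12-15 [a,b,c=011]: 0000  = hex 0
  rows 16-19 [a,b,c=100]: 0000  = hex 0
  rows 20-23 [a,b,c=101]: 1100  = hex C
  rows 24-27 [a,b,c=110]: 1111  = hex F
  rows 28-31 [a,b,c=111]: 0000  = hex 0
Output column (row 0 .. row 31) = 00001100111100000000110011110000
Output column grouped in 4s = 0000 1100 1111 0000 0000 1100 1111 0000 = 0x0CF00CF0
Convert to decimal digit by digit (value = value*16 + digit):
  0 -> 0
  0*16 + 12 (C) = 12
  12*16 + 15 (F) = 207
  207*16 + 0 = 3312
  3312*16 + 0 = 52992
  52992*16 + 12 (C) = 847884
  847884*16 + 15 (F) = 13566159
  13566159*16 + 0 = 217058544
Decimal = 217058544

217058544


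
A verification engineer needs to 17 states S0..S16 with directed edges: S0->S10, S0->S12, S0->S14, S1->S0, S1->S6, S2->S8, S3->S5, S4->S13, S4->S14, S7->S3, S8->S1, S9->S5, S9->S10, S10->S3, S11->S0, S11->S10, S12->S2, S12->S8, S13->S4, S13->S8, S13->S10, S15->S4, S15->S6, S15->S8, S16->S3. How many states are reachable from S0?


BFS from S0:
  layer 0: {S0}
  layer 1: {S10, S12, S14}
  layer 2: {S2, S3, S8}
  layer 3: {S1, S5}
  layer 4: {S6}
Reachable set: {S0, S1, S2, S3, S5, S6, S8, S10, S12, S14}
Count = 10

10


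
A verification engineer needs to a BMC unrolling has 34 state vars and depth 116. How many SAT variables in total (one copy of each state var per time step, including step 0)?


BMC unrolls to depth k, creating one copy of each state var for steps 0..k.
Step count = 116 + 1 = 117 (steps 0 through 116)
Vars per step = 34
Total = 34 * 117 = 3978

3978


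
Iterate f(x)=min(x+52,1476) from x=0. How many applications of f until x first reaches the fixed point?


Step 1: x=0, cap=1476, increment=52
Step 2: x grows by 52 each step until capped at 1476; fixed point is x=1476
Step 3: iterations = ceil(1476/52) = 29

29


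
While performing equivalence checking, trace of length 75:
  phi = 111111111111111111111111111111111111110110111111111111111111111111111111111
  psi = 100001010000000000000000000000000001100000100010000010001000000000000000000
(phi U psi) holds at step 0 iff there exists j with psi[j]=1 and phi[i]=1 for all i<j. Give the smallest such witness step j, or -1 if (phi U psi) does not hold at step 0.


(phi U psi) at 0: need smallest j with psi[j]=1 and phi[i]=1 for all i in [0,j).
Scan from step 0:
  step 0: psi=1 and phi held for [0,0) -> witness found
Witness step = 0

0


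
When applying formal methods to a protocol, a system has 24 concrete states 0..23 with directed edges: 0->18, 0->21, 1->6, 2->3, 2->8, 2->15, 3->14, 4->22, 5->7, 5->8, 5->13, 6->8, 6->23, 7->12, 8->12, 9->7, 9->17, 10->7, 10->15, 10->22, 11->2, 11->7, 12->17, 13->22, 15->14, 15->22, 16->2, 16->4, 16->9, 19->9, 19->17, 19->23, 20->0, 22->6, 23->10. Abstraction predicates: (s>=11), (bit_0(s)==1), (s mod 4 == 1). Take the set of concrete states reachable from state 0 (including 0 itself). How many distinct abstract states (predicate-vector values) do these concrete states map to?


BFS from 0:
Concrete reachable: {0, 18, 21}
Abstract via predicates (s>=11), (bit_0(s)==1), (s mod 4 == 1):
  (0,0,0) <- {0}
  (1,0,0) <- {18}
  (1,1,1) <- {21}
Distinct abstract states = 3

3


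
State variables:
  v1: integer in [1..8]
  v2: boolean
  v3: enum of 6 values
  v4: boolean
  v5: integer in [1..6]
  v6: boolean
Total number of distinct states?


State space = product of domain sizes of all variables.
Domain sizes:
  v1 (integer in [1..8]): 8
  v2 (boolean): 2
  v3 (enum of 6 values): 6
  v4 (boolean): 2
  v5 (integer in [1..6]): 6
  v6 (boolean): 2
Product = 8 * 2 * 6 * 2 * 6 * 2 = 2304

2304


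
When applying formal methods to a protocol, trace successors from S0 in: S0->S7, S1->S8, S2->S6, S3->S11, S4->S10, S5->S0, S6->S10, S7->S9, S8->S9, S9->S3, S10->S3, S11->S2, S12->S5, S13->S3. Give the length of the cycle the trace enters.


Trace from S0 until a state repeats:
  S0 -> S7 -> S9 -> S3 -> S11 -> S2 -> S6 -> S10 -> S3
S3 first seen at step 3, revisited at step 8.
Cycle length = 8 - 3 = 5

5


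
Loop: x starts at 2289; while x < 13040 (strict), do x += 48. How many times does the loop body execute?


Step 1: x goes from 2289 toward 13040 by 48; the body runs while x<13040, so iterations = ceil((bound-start)/step)
Step 2: Distance=10751
Step 3: ceil(10751/48)=224

224


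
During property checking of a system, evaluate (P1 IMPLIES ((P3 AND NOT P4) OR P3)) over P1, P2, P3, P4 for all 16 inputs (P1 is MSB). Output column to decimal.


Formula: (P1 IMPLIES ((P3 AND NOT P4) OR P3)) over P1, P2, P3, P4 (16 rows)
Evaluate each row (bits = P1,P2,P3,P4, MSB first):
  row 0 [0000]: (0 IMPLIES ((0 AND NOT 0) OR 0)) -> 1
  row 1 [0001]: (0 IMPLIES ((0 AND NOT 1) OR 0)) -> 1
  row 2 [0010]: (0 IMPLIES ((1 AND NOT 0) OR 1)) -> 1
  row 3 [0011]: (0 IMPLIES ((1 AND NOT 1) OR 1)) -> 1
  row 4 [0100]: (0 IMPLIES ((0 AND NOT 0) OR 0)) -> 1
  row 5 [0101]: (0 IMPLIES ((0 AND NOT 1) OR 0)) -> 1
  row 6 [0110]: (0 IMPLIES ((1 AND NOT 0) OR 1)) -> 1
  row 7 [0111]: (0 IMPLIES ((1 AND NOT 1) OR 1)) -> 1
  row 8 [1000]: (1 IMPLIES ((0 AND NOT 0) OR 0)) -> 0
  row 9 [1001]: (1 IMPLIES ((0 AND NOT 1) OR 0)) -> 0
  row 10 [1010]: (1 IMPLIES ((1 AND NOT 0) OR 1)) -> 1
  row 11 [1011]: (1 IMPLIES ((1 AND NOT 1) OR 1)) -> 1
  row 12 [1100]: (1 IMPLIES ((0 AND NOT 0) OR 0)) -> 0
  row 13 [1101]: (1 IMPLIES ((0 AND NOT 1) OR 0)) -> 0
  row 14 [1110]: (1 IMPLIES ((1 AND NOT 0) OR 1)) -> 1
  row 15 [1111]: (1 IMPLIES ((1 AND NOT 1) OR 1)) -> 1
Full result column, 4 rows per line (P1,P2 fixed per line; P3,P4 runs 00..11 left to right):
  rows 0-3 [P1,P2=00]: 1111  = hex F
  rows 4-7 [P1,P2=01]: 1111  = hex F
  rows 8-11 [P1,P2=10]: 0011  = hex 3
  rows 12-15 [P1,P2=11]: 0011  = hex 3
Output column (row 0 .. row 15) = 1111111100110011
Output column grouped in 4s = 1111 1111 0011 0011 = 0xFF33
Convert to decimal digit by digit (value = value*16 + digit):
  F -> 15
  15*16 + 15 (F) = 255
  255*16 + 3 = 4083
  4083*16 + 3 = 65331
Decimal = 65331

65331


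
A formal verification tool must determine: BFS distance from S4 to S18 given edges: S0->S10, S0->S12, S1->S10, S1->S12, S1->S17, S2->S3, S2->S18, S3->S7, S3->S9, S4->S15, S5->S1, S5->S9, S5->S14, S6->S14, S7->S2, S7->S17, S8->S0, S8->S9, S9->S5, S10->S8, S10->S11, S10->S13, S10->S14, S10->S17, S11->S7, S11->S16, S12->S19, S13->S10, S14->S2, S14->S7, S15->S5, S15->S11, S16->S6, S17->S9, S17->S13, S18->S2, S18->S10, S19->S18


BFS layer-by-layer from S4:
  dist 0: {S4}
  dist 1: {S15}
  dist 2: {S5, S11}
  dist 3: {S1, S7, S9, S14, S16}
  dist 4: {S2, S6, S10, S12, S17}
  dist 5: {S3, S8, S13, S18, S19}
  -> S18 reached at distance 5
Shortest path length = 5

5


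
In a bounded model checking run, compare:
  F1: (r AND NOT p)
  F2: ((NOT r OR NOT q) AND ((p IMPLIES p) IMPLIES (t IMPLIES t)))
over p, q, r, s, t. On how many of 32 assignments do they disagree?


F1 = (r AND NOT p)
F2 = ((NOT r OR NOT q) AND ((p IMPLIES p) IMPLIES (t IMPLIES t)))
Evaluate both on each of 32 rows (bits = p,q,r,s,t):
  row 0 [00000]: F1=0 F2=1 (differ) -> 1
  row 1 [00001]: F1=0 F2=1 (differ) -> 1
  row 2 [00010]: F1=0 F2=1 (differ) -> 1
  row 3 [00011]: F1=0 F2=1 (differ) -> 1
  row 4 [00100]: F1=1 F2=1 -> 0
  row 5 [00101]: F1=1 F2=1 -> 0
  row 6 [00110]: F1=1 F2=1 -> 0
  row 7 [00111]: F1=1 F2=1 -> 0
  row 8 [01000]: F1=0 F2=1 (differ) -> 1
  row 9 [01001]: F1=0 F2=1 (differ) -> 1
  row 10 [01010]: F1=0 F2=1 (differ) -> 1
  row 11 [01011]: F1=0 F2=1 (differ) -> 1
  row 12 [01100]: F1=1 F2=0 (differ) -> 1
  row 13 [01101]: F1=1 F2=0 (differ) -> 1
  row 14 [01110]: F1=1 F2=0 (differ) -> 1
  row 15 [01111]: F1=1 F2=0 (differ) -> 1
  row 16 [10000]: F1=0 F2=1 (differ) -> 1
  row 17 [10001]: F1=0 F2=1 (differ) -> 1
  row 18 [10010]: F1=0 F2=1 (differ) -> 1
  row 19 [10011]: F1=0 F2=1 (differ) -> 1
  row 20 [10100]: F1=0 F2=1 (differ) -> 1
  row 21 [10101]: F1=0 F2=1 (differ) -> 1
  row 22 [10110]: F1=0 F2=1 (differ) -> 1
  row 23 [10111]: F1=0 F2=1 (differ) -> 1
  row 24 [11000]: F1=0 F2=1 (differ) -> 1
  row 25 [11001]: F1=0 F2=1 (differ) -> 1
  row 26 [11010]: F1=0 F2=1 (differ) -> 1
  row 27 [11011]: F1=0 F2=1 (differ) -> 1
  row 28 [11100]: F1=0 F2=0 -> 0
  row 29 [11101]: F1=0 F2=0 -> 0
  row 30 [11110]: F1=0 F2=0 -> 0
  row 31 [11111]: F1=0 F2=0 -> 0
Full result column, 8 rows per line (p,q fixed per line; r,s,t runs 000..111 left to right):
  rows 0-7 [p,q=00]: 11110000  (ones: 4)
  rows 8-15 [p,q=01]: 11111111  (ones: 8)
  rows 16-23 [p,q=10]: 11111111  (ones: 8)
  rows 24-31 [p,q=11]: 11110000  (ones: 4)
Disagreements = 4+8+8+4 = 24

24


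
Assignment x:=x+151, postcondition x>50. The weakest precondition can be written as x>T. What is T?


Formula: wp(x:=E, P) = P[E/x] (substitute E for x in postcondition)
Step 1: Postcondition: x>50
Step 2: Substitute x+151 for x: x+151>50
Step 3: Solve for x: x > 50-151 = -101

-101


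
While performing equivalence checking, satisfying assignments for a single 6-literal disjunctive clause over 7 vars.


Step 1: Total=2^7=128
Step 2: Unsat when all 6 false: 2^1=2
Step 3: Sat=128-2=126

126


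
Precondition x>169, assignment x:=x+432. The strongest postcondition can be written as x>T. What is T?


Formula: sp(P, x:=E) = exists old_x. (x = E[old_x/x]) AND P[old_x/x] (old_x is the value of x before the assignment; eliminate old_x by solving x = E[old_x/x] for old_x)
Step 1: Precondition P: x>169, i.e. old_x > 169
Step 2: Assignment gives x = old_x + 432, so old_x = x - 432
Step 3: Substitute into P: x - 432 > 169
Step 4: Simplify: x > 169+432 = 601

601


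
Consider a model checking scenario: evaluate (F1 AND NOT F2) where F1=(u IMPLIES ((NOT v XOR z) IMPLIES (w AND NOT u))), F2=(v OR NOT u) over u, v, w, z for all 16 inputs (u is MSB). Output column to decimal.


F1 = (u IMPLIES ((NOT v XOR z) IMPLIES (w AND NOT u)))
F2 = (v OR NOT u)
Counterexample to F1=>F2 is where F1=1 and F2=0.
Evaluate each row (bits = u,v,w,z, MSB first):
  row 0 [0000]: F1=1 F2=1 -> F1&~F2 -> 0
  row 1 [0001]: F1=1 F2=1 -> F1&~F2 -> 0
  row 2 [0010]: F1=1 F2=1 -> F1&~F2 -> 0
  row 3 [0011]: F1=1 F2=1 -> F1&~F2 -> 0
  row 4 [0100]: F1=1 F2=1 -> F1&~F2 -> 0
  row 5 [0101]: F1=1 F2=1 -> F1&~F2 -> 0
  row 6 [0110]: F1=1 F2=1 -> F1&~F2 -> 0
  row 7 [0111]: F1=1 F2=1 -> F1&~F2 -> 0
  row 8 [1000]: F1=0 F2=0 -> F1&~F2 -> 0
  row 9 [1001]: F1=1 F2=0 -> F1&~F2 -> 1
  row 10 [1010]: F1=0 F2=0 -> F1&~F2 -> 0
  row 11 [1011]: F1=1 F2=0 -> F1&~F2 -> 1
  row 12 [1100]: F1=1 F2=1 -> F1&~F2 -> 0
  row 13 [1101]: F1=0 F2=1 -> F1&~F2 -> 0
  row 14 [1110]: F1=1 F2=1 -> F1&~F2 -> 0
  row 15 [1111]: F1=0 F2=1 -> F1&~F2 -> 0
Full result column, 4 rows per line (u,v fixed per line; w,z runs 00..11 left to right):
  rows 0-3 [u,v=00]: 0000  = hex 0
  rows 4-7 [u,v=01]: 0000  = hex 0
  rows 8-11 [u,v=10]: 0101  = hex 5
  rows 12-15 [u,v=11]: 0000  = hex 0
Counterexample vector (row 0 .. row 15) = 0000000001010000
Output column grouped in 4s = 0000 0000 0101 0000 = 0x0050
Convert to decimal digit by digit (value = value*16 + digit):
  0 -> 0
  0*16 + 0 = 0
  0*16 + 5 = 5
  5*16 + 0 = 80
Decimal = 80

80


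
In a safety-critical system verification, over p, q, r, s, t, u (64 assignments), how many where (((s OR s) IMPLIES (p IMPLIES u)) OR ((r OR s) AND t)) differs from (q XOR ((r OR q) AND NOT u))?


F1 = (((s OR s) IMPLIES (p IMPLIES u)) OR ((r OR s) AND t))
F2 = (q XOR ((r OR q) AND NOT u))
Evaluate both on each of 64 rows (bits = p,q,r,s,t,u):
  row 0 [000000]: F1=1 F2=0 (differ) -> 1
  row 1 [000001]: F1=1 F2=0 (differ) -> 1
  row 2 [000010]: F1=1 F2=0 (differ) -> 1
  row 3 [000011]: F1=1 F2=0 (differ) -> 1
  row 4 [000100]: F1=1 F2=0 (differ) -> 1
  (every remaining row is evaluated the same way; all 64 results are listed next)
Full result column, 8 rows per line (p,q,r fixed per line; s,t,u runs 000..111 left to right):
  rows 0-7 [p,q,r=000]: 11111111  (ones: 8)
  rows 8-15 [p,q,r=001]: 01010101  (ones: 4)
  rows 16-23 [p,q,r=010]: 10101010  (ones: 4)
  rows 24-31 [p,q,r=011]: 10101010  (ones: 4)
  rows 32-39 [p,q,r=100]: 11110111  (ones: 7)
  rows 40-47 [p,q,r=101]: 01011101  (ones: 5)
  rows 48-55 [p,q,r=110]: 10100010  (ones: 3)
  rows 56-63 [p,q,r=111]: 10100010  (ones: 3)
Disagreements = 8+4+4+4+7+5+3+3 = 38

38


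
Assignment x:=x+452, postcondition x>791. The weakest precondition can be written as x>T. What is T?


Formula: wp(x:=E, P) = P[E/x] (substitute E for x in postcondition)
Step 1: Postcondition: x>791
Step 2: Substitute x+452 for x: x+452>791
Step 3: Solve for x: x > 791-452 = 339

339


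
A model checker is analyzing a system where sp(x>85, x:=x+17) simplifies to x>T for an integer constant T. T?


Formula: sp(P, x:=E) = exists old_x. (x = E[old_x/x]) AND P[old_x/x] (old_x is the value of x before the assignment; eliminate old_x by solving x = E[old_x/x] for old_x)
Step 1: Precondition P: x>85, i.e. old_x > 85
Step 2: Assignment gives x = old_x + 17, so old_x = x - 17
Step 3: Substitute into P: x - 17 > 85
Step 4: Simplify: x > 85+17 = 102

102


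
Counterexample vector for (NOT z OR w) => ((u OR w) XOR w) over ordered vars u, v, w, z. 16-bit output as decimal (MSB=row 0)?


F1 = (NOT z OR w)
F2 = ((u OR w) XOR w)
Counterexample to F1=>F2 is where F1=1 and F2=0.
Evaluate each row (bits = u,v,w,z, MSB first):
  row 0 [0000]: F1=1 F2=0 -> F1&~F2 -> 1
  row 1 [0001]: F1=0 F2=0 -> F1&~F2 -> 0
  row 2 [0010]: F1=1 F2=0 -> F1&~F2 -> 1
  row 3 [0011]: F1=1 F2=0 -> F1&~F2 -> 1
  row 4 [0100]: F1=1 F2=0 -> F1&~F2 -> 1
  row 5 [0101]: F1=0 F2=0 -> F1&~F2 -> 0
  row 6 [0110]: F1=1 F2=0 -> F1&~F2 -> 1
  row 7 [0111]: F1=1 F2=0 -> F1&~F2 -> 1
  row 8 [1000]: F1=1 F2=1 -> F1&~F2 -> 0
  row 9 [1001]: F1=0 F2=1 -> F1&~F2 -> 0
  row 10 [1010]: F1=1 F2=0 -> F1&~F2 -> 1
  row 11 [1011]: F1=1 F2=0 -> F1&~F2 -> 1
  row 12 [1100]: F1=1 F2=1 -> F1&~F2 -> 0
  row 13 [1101]: F1=0 F2=1 -> F1&~F2 -> 0
  row 14 [1110]: F1=1 F2=0 -> F1&~F2 -> 1
  row 15 [1111]: F1=1 F2=0 -> F1&~F2 -> 1
Full result column, 4 rows per line (u,v fixed per line; w,z runs 00..11 left to right):
  rows 0-3 [u,v=00]: 1011  = hex B
  rows 4-7 [u,v=01]: 1011  = hex B
  rows 8-11 [u,v=10]: 0011  = hex 3
  rows 12-15 [u,v=11]: 0011  = hex 3
Counterexample vector (row 0 .. row 15) = 1011101100110011
Output column grouped in 4s = 1011 1011 0011 0011 = 0xBB33
Convert to decimal digit by digit (value = value*16 + digit):
  B -> 11
  11*16 + 11 (B) = 187
  187*16 + 3 = 2995
  2995*16 + 3 = 47923
Decimal = 47923

47923


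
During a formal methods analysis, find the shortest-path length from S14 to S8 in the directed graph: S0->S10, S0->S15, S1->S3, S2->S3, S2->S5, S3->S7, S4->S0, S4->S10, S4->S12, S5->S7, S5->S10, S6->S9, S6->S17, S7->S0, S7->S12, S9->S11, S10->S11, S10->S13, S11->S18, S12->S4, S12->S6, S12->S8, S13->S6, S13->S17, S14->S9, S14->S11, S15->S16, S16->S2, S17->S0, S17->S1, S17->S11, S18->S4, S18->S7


BFS layer-by-layer from S14:
  dist 0: {S14}
  dist 1: {S9, S11}
  dist 2: {S18}
  dist 3: {S4, S7}
  dist 4: {S0, S10, S12}
  dist 5: {S6, S8, S13, S15}
  -> S8 reached at distance 5
Shortest path length = 5

5


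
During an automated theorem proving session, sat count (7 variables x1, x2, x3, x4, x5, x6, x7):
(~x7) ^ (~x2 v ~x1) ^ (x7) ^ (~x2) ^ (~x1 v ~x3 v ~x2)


CNF with 5 clauses over 7 vars (128 assignments).
An assignment satisfies CNF iff every clause has >=1 true literal.
Check each row (bits = x1,x2,x3,x4,x5,x6,x7; clause T/F shown):
  row 0 [0000000]: clauses=TTFTT -> 0
  row 1 [0000001]: clauses=FTTTT -> 0
  row 2 [0000010]: clauses=TTFTT -> 0
  row 3 [0000011]: clauses=FTTTT -> 0
  row 4 [0000100]: clauses=TTFTT -> 0
  (every remaining row is evaluated the same way; all 128 results are listed next)
Full result column, 8 rows per line (x1,x2,x3,x4 fixed per line; x5,x6,x7 runs 000..111 left to right):
  rows 0-7 [x1,x2,x3,x4=0000]: 00000000  (ones: 0)
  rows 8-15 [x1,x2,x3,x4=0001]: 00000000  (ones: 0)
  rows 16-23 [x1,x2,x3,x4=0010]: 00000000  (ones: 0)
  rows 24-31 [x1,x2,x3,x4=0011]: 00000000  (ones: 0)
  rows 32-39 [x1,x2,x3,x4=0100]: 00000000  (ones: 0)
  rows 40-47 [x1,x2,x3,x4=0101]: 00000000  (ones: 0)
  rows 48-55 [x1,x2,x3,x4=0110]: 00000000  (ones: 0)
  rows 56-63 [x1,x2,x3,x4=0111]: 00000000  (ones: 0)
  rows 64-71 [x1,x2,x3,x4=1000]: 00000000  (ones: 0)
  rows 72-79 [x1,x2,x3,x4=1001]: 00000000  (ones: 0)
  rows 80-87 [x1,x2,x3,x4=1010]: 00000000  (ones: 0)
  rows 88-95 [x1,x2,x3,x4=1011]: 00000000  (ones: 0)
  rows 96-103 [x1,x2,x3,x4=1100]: 00000000  (ones: 0)
  rows 104-111 [x1,x2,x3,x4=1101]: 00000000  (ones: 0)
  rows 112-119 [x1,x2,x3,x4=1110]: 00000000  (ones: 0)
  rows 120-127 [x1,x2,x3,x4=1111]: 00000000  (ones: 0)
Satisfying assignments = 0+0+0+0+0+0+0+0+0+0+0+0+0+0+0+0 = 0

0


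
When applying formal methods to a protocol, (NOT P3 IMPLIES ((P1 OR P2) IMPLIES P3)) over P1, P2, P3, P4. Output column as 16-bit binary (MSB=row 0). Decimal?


Formula: (NOT P3 IMPLIES ((P1 OR P2) IMPLIES P3)) over P1, P2, P3, P4 (16 rows)
Evaluate each row (bits = P1,P2,P3,P4, MSB first):
  row 0 [0000]: (NOT 0 IMPLIES ((0 OR 0) IMPLIES 0)) -> 1
  row 1 [0001]: (NOT 0 IMPLIES ((0 OR 0) IMPLIES 0)) -> 1
  row 2 [0010]: (NOT 1 IMPLIES ((0 OR 0) IMPLIES 1)) -> 1
  row 3 [0011]: (NOT 1 IMPLIES ((0 OR 0) IMPLIES 1)) -> 1
  row 4 [0100]: (NOT 0 IMPLIES ((0 OR 1) IMPLIES 0)) -> 0
  row 5 [0101]: (NOT 0 IMPLIES ((0 OR 1) IMPLIES 0)) -> 0
  row 6 [0110]: (NOT 1 IMPLIES ((0 OR 1) IMPLIES 1)) -> 1
  row 7 [0111]: (NOT 1 IMPLIES ((0 OR 1) IMPLIES 1)) -> 1
  row 8 [1000]: (NOT 0 IMPLIES ((1 OR 0) IMPLIES 0)) -> 0
  row 9 [1001]: (NOT 0 IMPLIES ((1 OR 0) IMPLIES 0)) -> 0
  row 10 [1010]: (NOT 1 IMPLIES ((1 OR 0) IMPLIES 1)) -> 1
  row 11 [1011]: (NOT 1 IMPLIES ((1 OR 0) IMPLIES 1)) -> 1
  row 12 [1100]: (NOT 0 IMPLIES ((1 OR 1) IMPLIES 0)) -> 0
  row 13 [1101]: (NOT 0 IMPLIES ((1 OR 1) IMPLIES 0)) -> 0
  row 14 [1110]: (NOT 1 IMPLIES ((1 OR 1) IMPLIES 1)) -> 1
  row 15 [1111]: (NOT 1 IMPLIES ((1 OR 1) IMPLIES 1)) -> 1
Full result column, 4 rows per line (P1,P2 fixed per line; P3,P4 runs 00..11 left to right):
  rows 0-3 [P1,P2=00]: 1111  = hex F
  rows 4-7 [P1,P2=01]: 0011  = hex 3
  rows 8-11 [P1,P2=10]: 0011  = hex 3
  rows 12-15 [P1,P2=11]: 0011  = hex 3
Output column (row 0 .. row 15) = 1111001100110011
Output column grouped in 4s = 1111 0011 0011 0011 = 0xF333
Convert to decimal digit by digit (value = value*16 + digit):
  F -> 15
  15*16 + 3 = 243
  243*16 + 3 = 3891
  3891*16 + 3 = 62259
Decimal = 62259

62259


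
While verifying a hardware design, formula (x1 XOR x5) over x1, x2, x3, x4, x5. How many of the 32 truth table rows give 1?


Formula: (x1 XOR x5) over 5 vars (32 rows)
Evaluate each row (x1, x2, x3, x4, x5 as bits, MSB first):
  row 0 [00000]: (0 XOR 0) -> 0
  row 1 [00001]: (0 XOR 1) -> 1
  row 2 [00010]: (0 XOR 0) -> 0
  row 3 [00011]: (0 XOR 1) -> 1
  row 4 [00100]: (0 XOR 0) -> 0
  row 5 [00101]: (0 XOR 1) -> 1
  row 6 [00110]: (0 XOR 0) -> 0
  row 7 [00111]: (0 XOR 1) -> 1
  row 8 [01000]: (0 XOR 0) -> 0
  row 9 [01001]: (0 XOR 1) -> 1
  row 10 [01010]: (0 XOR 0) -> 0
  row 11 [01011]: (0 XOR 1) -> 1
  row 12 [01100]: (0 XOR 0) -> 0
  row 13 [01101]: (0 XOR 1) -> 1
  row 14 [01110]: (0 XOR 0) -> 0
  row 15 [01111]: (0 XOR 1) -> 1
  row 16 [10000]: (1 XOR 0) -> 1
  row 17 [10001]: (1 XOR 1) -> 0
  row 18 [10010]: (1 XOR 0) -> 1
  row 19 [10011]: (1 XOR 1) -> 0
  row 20 [10100]: (1 XOR 0) -> 1
  row 21 [10101]: (1 XOR 1) -> 0
  row 22 [10110]: (1 XOR 0) -> 1
  row 23 [10111]: (1 XOR 1) -> 0
  row 24 [11000]: (1 XOR 0) -> 1
  row 25 [11001]: (1 XOR 1) -> 0
  row 26 [11010]: (1 XOR 0) -> 1
  row 27 [11011]: (1 XOR 1) -> 0
  row 28 [11100]: (1 XOR 0) -> 1
  row 29 [11101]: (1 XOR 1) -> 0
  row 30 [11110]: (1 XOR 0) -> 1
  row 31 [11111]: (1 XOR 1) -> 0
Full result column, 8 rows per line (x1,x2 fixed per line; x3,x4,x5 runs 000..111 left to right):
  rows 0-7 [x1,x2=00]: 01010101  (ones: 4)
  rows 8-15 [x1,x2=01]: 01010101  (ones: 4)
  rows 16-23 [x1,x2=10]: 10101010  (ones: 4)
  rows 24-31 [x1,x2=11]: 10101010  (ones: 4)
Count of 1-rows = 4+4+4+4 = 16

16


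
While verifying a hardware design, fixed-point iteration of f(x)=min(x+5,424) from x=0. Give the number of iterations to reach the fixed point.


Step 1: x=0, cap=424, increment=5
Step 2: x grows by 5 each step until capped at 424; fixed point is x=424
Step 3: iterations = ceil(424/5) = 85

85


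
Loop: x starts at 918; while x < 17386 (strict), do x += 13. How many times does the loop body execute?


Step 1: x goes from 918 toward 17386 by 13; the body runs while x<17386, so iterations = ceil((bound-start)/step)
Step 2: Distance=16468
Step 3: ceil(16468/13)=1267

1267


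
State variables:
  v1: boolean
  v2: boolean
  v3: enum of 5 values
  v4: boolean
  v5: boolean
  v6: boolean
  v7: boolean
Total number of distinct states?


State space = product of domain sizes of all variables.
Domain sizes:
  v1 (boolean): 2
  v2 (boolean): 2
  v3 (enum of 5 values): 5
  v4 (boolean): 2
  v5 (boolean): 2
  v6 (boolean): 2
  v7 (boolean): 2
Product = 2 * 2 * 5 * 2 * 2 * 2 * 2 = 320

320


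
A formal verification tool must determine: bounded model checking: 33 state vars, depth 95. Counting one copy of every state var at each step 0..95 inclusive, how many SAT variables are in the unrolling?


BMC unrolls to depth k, creating one copy of each state var for steps 0..k.
Step count = 95 + 1 = 96 (steps 0 through 95)
Vars per step = 33
Total = 33 * 96 = 3168

3168


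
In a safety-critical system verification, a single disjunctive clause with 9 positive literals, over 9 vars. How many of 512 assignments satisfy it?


Step 1: Total=2^9=512
Step 2: Unsat when all 9 false: 2^0=1
Step 3: Sat=512-1=511

511


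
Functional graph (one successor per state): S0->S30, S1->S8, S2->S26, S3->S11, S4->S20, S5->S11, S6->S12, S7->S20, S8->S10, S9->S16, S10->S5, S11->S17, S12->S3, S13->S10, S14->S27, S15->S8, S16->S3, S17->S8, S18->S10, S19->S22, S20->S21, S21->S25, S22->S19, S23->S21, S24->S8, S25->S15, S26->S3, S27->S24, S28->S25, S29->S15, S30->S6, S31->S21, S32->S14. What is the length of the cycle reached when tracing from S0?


Trace from S0 until a state repeats:
  S0 -> S30 -> S6 -> S12 -> S3 -> S11 -> S17 -> S8 -> S10 -> S5 -> S11
S11 first seen at step 5, revisited at step 10.
Cycle length = 10 - 5 = 5

5


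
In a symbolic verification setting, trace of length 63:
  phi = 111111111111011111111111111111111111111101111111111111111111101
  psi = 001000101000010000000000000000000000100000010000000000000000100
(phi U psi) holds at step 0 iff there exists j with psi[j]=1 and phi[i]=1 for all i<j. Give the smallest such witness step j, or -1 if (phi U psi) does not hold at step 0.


(phi U psi) at 0: need smallest j with psi[j]=1 and phi[i]=1 for all i in [0,j).
Scan from step 0:
  step 0: phi=1, psi=0 -> continue
  step 1: phi=1, psi=0 -> continue
  step 2: psi=1 and phi held for [0,2) -> witness found
Witness step = 2

2


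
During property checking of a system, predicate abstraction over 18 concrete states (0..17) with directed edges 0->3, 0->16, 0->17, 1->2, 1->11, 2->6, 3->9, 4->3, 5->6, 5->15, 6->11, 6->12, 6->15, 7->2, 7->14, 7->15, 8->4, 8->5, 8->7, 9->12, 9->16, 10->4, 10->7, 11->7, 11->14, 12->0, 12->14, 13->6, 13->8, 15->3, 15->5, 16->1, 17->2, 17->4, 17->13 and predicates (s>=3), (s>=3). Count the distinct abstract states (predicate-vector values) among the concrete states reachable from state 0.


BFS from 0:
Concrete reachable: {0, 1, 2, 3, 4, 5, 6, 7, 8, 9, 11, 12, 13, 14, 15, 16, 17}
Abstract via predicates (s>=3), (s>=3):
  (0,0) <- {0, 1, 2}
  (1,1) <- {3, 4, 5, 6, 7, 8, 9, 11, 12, 13, 14, 15, 16, 17}
Distinct abstract states = 2

2


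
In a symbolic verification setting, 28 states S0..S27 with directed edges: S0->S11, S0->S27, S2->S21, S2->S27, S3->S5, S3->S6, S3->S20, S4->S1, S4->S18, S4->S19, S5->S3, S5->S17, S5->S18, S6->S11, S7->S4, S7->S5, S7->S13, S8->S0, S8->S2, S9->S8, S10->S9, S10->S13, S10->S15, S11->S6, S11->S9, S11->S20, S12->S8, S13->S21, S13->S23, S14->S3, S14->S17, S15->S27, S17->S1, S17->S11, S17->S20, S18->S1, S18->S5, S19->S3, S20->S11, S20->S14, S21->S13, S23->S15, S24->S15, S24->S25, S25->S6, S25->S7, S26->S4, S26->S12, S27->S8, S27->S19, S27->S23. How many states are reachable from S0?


BFS from S0:
  layer 0: {S0}
  layer 1: {S11, S27}
  layer 2: {S6, S8, S9, S19, S20, S23}
  layer 3: {S2, S3, S14, S15}
  layer 4: {S5, S17, S21}
  layer 5: {S1, S13, S18}
Reachable set: {S0, S1, S2, S3, S5, S6, S8, S9, S11, S13, S14, S15, S17, S18, S19, S20, S21, S23, S27}
Count = 19

19


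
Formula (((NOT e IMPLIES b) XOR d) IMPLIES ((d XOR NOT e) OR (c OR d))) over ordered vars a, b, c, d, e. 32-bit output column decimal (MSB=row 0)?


Formula: (((NOT e IMPLIES b) XOR d) IMPLIES ((d XOR NOT e) OR (c OR d))) over a, b, c, d, e (32 rows)
Evaluate each row (bits = a,b,c,d,e, MSB first):
  row 0 [00000]: (((NOT 0 IMPLIES 0) XOR 0) IMPLIES ((0 XOR NOT 0) OR (0 OR 0))) -> 1
  row 1 [00001]: (((NOT 1 IMPLIES 0) XOR 0) IMPLIES ((0 XOR NOT 1) OR (0 OR 0))) -> 0
  row 2 [00010]: (((NOT 0 IMPLIES 0) XOR 1) IMPLIES ((1 XOR NOT 0) OR (0 OR 1))) -> 1
  row 3 [00011]: (((NOT 1 IMPLIES 0) XOR 1) IMPLIES ((1 XOR NOT 1) OR (0 OR 1))) -> 1
  row 4 [00100]: (((NOT 0 IMPLIES 0) XOR 0) IMPLIES ((0 XOR NOT 0) OR (1 OR 0))) -> 1
  row 5 [00101]: (((NOT 1 IMPLIES 0) XOR 0) IMPLIES ((0 XOR NOT 1) OR (1 OR 0))) -> 1
  row 6 [00110]: (((NOT 0 IMPLIES 0) XOR 1) IMPLIES ((1 XOR NOT 0) OR (1 OR 1))) -> 1
  row 7 [00111]: (((NOT 1 IMPLIES 0) XOR 1) IMPLIES ((1 XOR NOT 1) OR (1 OR 1))) -> 1
  row 8 [01000]: (((NOT 0 IMPLIES 1) XOR 0) IMPLIES ((0 XOR NOT 0) OR (0 OR 0))) -> 1
  row 9 [01001]: (((NOT 1 IMPLIES 1) XOR 0) IMPLIES ((0 XOR NOT 1) OR (0 OR 0))) -> 0
  row 10 [01010]: (((NOT 0 IMPLIES 1) XOR 1) IMPLIES ((1 XOR NOT 0) OR (0 OR 1))) -> 1
  row 11 [01011]: (((NOT 1 IMPLIES 1) XOR 1) IMPLIES ((1 XOR NOT 1) OR (0 OR 1))) -> 1
  row 12 [01100]: (((NOT 0 IMPLIES 1) XOR 0) IMPLIES ((0 XOR NOT 0) OR (1 OR 0))) -> 1
  row 13 [01101]: (((NOT 1 IMPLIES 1) XOR 0) IMPLIES ((0 XOR NOT 1) OR (1 OR 0))) -> 1
  row 14 [01110]: (((NOT 0 IMPLIES 1) XOR 1) IMPLIES ((1 XOR NOT 0) OR (1 OR 1))) -> 1
  row 15 [01111]: (((NOT 1 IMPLIES 1) XOR 1) IMPLIES ((1 XOR NOT 1) OR (1 OR 1))) -> 1
  row 16 [10000]: (((NOT 0 IMPLIES 0) XOR 0) IMPLIES ((0 XOR NOT 0) OR (0 OR 0))) -> 1
  row 17 [10001]: (((NOT 1 IMPLIES 0) XOR 0) IMPLIES ((0 XOR NOT 1) OR (0 OR 0))) -> 0
  row 18 [10010]: (((NOT 0 IMPLIES 0) XOR 1) IMPLIES ((1 XOR NOT 0) OR (0 OR 1))) -> 1
  row 19 [10011]: (((NOT 1 IMPLIES 0) XOR 1) IMPLIES ((1 XOR NOT 1) OR (0 OR 1))) -> 1
  row 20 [10100]: (((NOT 0 IMPLIES 0) XOR 0) IMPLIES ((0 XOR NOT 0) OR (1 OR 0))) -> 1
  row 21 [10101]: (((NOT 1 IMPLIES 0) XOR 0) IMPLIES ((0 XOR NOT 1) OR (1 OR 0))) -> 1
  row 22 [10110]: (((NOT 0 IMPLIES 0) XOR 1) IMPLIES ((1 XOR NOT 0) OR (1 OR 1))) -> 1
  row 23 [10111]: (((NOT 1 IMPLIES 0) XOR 1) IMPLIES ((1 XOR NOT 1) OR (1 OR 1))) -> 1
  row 24 [11000]: (((NOT 0 IMPLIES 1) XOR 0) IMPLIES ((0 XOR NOT 0) OR (0 OR 0))) -> 1
  row 25 [11001]: (((NOT 1 IMPLIES 1) XOR 0) IMPLIES ((0 XOR NOT 1) OR (0 OR 0))) -> 0
  row 26 [11010]: (((NOT 0 IMPLIES 1) XOR 1) IMPLIES ((1 XOR NOT 0) OR (0 OR 1))) -> 1
  row 27 [11011]: (((NOT 1 IMPLIES 1) XOR 1) IMPLIES ((1 XOR NOT 1) OR (0 OR 1))) -> 1
  row 28 [11100]: (((NOT 0 IMPLIES 1) XOR 0) IMPLIES ((0 XOR NOT 0) OR (1 OR 0))) -> 1
  row 29 [11101]: (((NOT 1 IMPLIES 1) XOR 0) IMPLIES ((0 XOR NOT 1) OR (1 OR 0))) -> 1
  row 30 [11110]: (((NOT 0 IMPLIES 1) XOR 1) IMPLIES ((1 XOR NOT 0) OR (1 OR 1))) -> 1
  row 31 [11111]: (((NOT 1 IMPLIES 1) XOR 1) IMPLIES ((1 XOR NOT 1) OR (1 OR 1))) -> 1
Full result column, 4 rows per line (a,b,c fixed per line; d,e runs 00..11 left to right):
  rows 0-3 [a,b,c=000]: 1011  = hex B
  rows 4-7 [a,b,c=001]: 1111  = hex F
  rows 8-11 [a,b,c=010]: 1011  = hex B
  rows 12-15 [a,b,c=011]: 1111  = hex F
  rows 16-19 [a,b,c=100]: 1011  = hex B
  rows 20-23 [a,b,c=101]: 1111  = hex F
  rows 24-27 [a,b,c=110]: 1011  = hex B
  rows 28-31 [a,b,c=111]: 1111  = hex F
Output column (row 0 .. row 31) = 10111111101111111011111110111111
Output column grouped in 4s = 1011 1111 1011 1111 1011 1111 1011 1111 = 0xBFBFBFBF
Convert to decimal digit by digit (value = value*16 + digit):
  B -> 11
  11*16 + 15 (F) = 191
  191*16 + 11 (B) = 3067
  3067*16 + 15 (F) = 49087
  49087*16 + 11 (B) = 785403
  785403*16 + 15 (F) = 12566463
  12566463*16 + 11 (B) = 201063419
  201063419*16 + 15 (F) = 3217014719
Decimal = 3217014719

3217014719


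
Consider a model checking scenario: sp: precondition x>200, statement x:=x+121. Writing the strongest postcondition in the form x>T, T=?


Formula: sp(P, x:=E) = exists old_x. (x = E[old_x/x]) AND P[old_x/x] (old_x is the value of x before the assignment; eliminate old_x by solving x = E[old_x/x] for old_x)
Step 1: Precondition P: x>200, i.e. old_x > 200
Step 2: Assignment gives x = old_x + 121, so old_x = x - 121
Step 3: Substitute into P: x - 121 > 200
Step 4: Simplify: x > 200+121 = 321

321


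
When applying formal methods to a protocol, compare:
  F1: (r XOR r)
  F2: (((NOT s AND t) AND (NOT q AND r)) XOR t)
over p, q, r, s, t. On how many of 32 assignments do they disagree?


F1 = (r XOR r)
F2 = (((NOT s AND t) AND (NOT q AND r)) XOR t)
Evaluate both on each of 32 rows (bits = p,q,r,s,t):
  row 0 [00000]: F1=0 F2=0 -> 0
  row 1 [00001]: F1=0 F2=1 (differ) -> 1
  row 2 [00010]: F1=0 F2=0 -> 0
  row 3 [00011]: F1=0 F2=1 (differ) -> 1
  row 4 [00100]: F1=0 F2=0 -> 0
  row 5 [00101]: F1=0 F2=0 -> 0
  row 6 [00110]: F1=0 F2=0 -> 0
  row 7 [00111]: F1=0 F2=1 (differ) -> 1
  row 8 [01000]: F1=0 F2=0 -> 0
  row 9 [01001]: F1=0 F2=1 (differ) -> 1
  row 10 [01010]: F1=0 F2=0 -> 0
  row 11 [01011]: F1=0 F2=1 (differ) -> 1
  row 12 [01100]: F1=0 F2=0 -> 0
  row 13 [01101]: F1=0 F2=1 (differ) -> 1
  row 14 [01110]: F1=0 F2=0 -> 0
  row 15 [01111]: F1=0 F2=1 (differ) -> 1
  row 16 [10000]: F1=0 F2=0 -> 0
  row 17 [10001]: F1=0 F2=1 (differ) -> 1
  row 18 [10010]: F1=0 F2=0 -> 0
  row 19 [10011]: F1=0 F2=1 (differ) -> 1
  row 20 [10100]: F1=0 F2=0 -> 0
  row 21 [10101]: F1=0 F2=0 -> 0
  row 22 [10110]: F1=0 F2=0 -> 0
  row 23 [10111]: F1=0 F2=1 (differ) -> 1
  row 24 [11000]: F1=0 F2=0 -> 0
  row 25 [11001]: F1=0 F2=1 (differ) -> 1
  row 26 [11010]: F1=0 F2=0 -> 0
  row 27 [11011]: F1=0 F2=1 (differ) -> 1
  row 28 [11100]: F1=0 F2=0 -> 0
  row 29 [11101]: F1=0 F2=1 (differ) -> 1
  row 30 [11110]: F1=0 F2=0 -> 0
  row 31 [11111]: F1=0 F2=1 (differ) -> 1
Full result column, 8 rows per line (p,q fixed per line; r,s,t runs 000..111 left to right):
  rows 0-7 [p,q=00]: 01010001  (ones: 3)
  rows 8-15 [p,q=01]: 01010101  (ones: 4)
  rows 16-23 [p,q=10]: 01010001  (ones: 3)
  rows 24-31 [p,q=11]: 01010101  (ones: 4)
Disagreements = 3+4+3+4 = 14

14


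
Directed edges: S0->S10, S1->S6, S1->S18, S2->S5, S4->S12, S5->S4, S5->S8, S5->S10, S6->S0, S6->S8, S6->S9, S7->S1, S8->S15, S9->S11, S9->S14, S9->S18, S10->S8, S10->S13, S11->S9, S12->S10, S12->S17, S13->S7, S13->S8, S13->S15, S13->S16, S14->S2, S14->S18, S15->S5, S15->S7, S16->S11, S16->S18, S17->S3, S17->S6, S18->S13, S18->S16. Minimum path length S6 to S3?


BFS layer-by-layer from S6:
  dist 0: {S6}
  dist 1: {S0, S8, S9}
  dist 2: {S10, S11, S14, S15, S18}
  dist 3: {S2, S5, S7, S13, S16}
  dist 4: {S1, S4}
  dist 5: {S12}
  dist 6: {S17}
  dist 7: {S3}
  -> S3 reached at distance 7
Shortest path length = 7

7


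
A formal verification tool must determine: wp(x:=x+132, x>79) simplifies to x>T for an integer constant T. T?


Formula: wp(x:=E, P) = P[E/x] (substitute E for x in postcondition)
Step 1: Postcondition: x>79
Step 2: Substitute x+132 for x: x+132>79
Step 3: Solve for x: x > 79-132 = -53

-53


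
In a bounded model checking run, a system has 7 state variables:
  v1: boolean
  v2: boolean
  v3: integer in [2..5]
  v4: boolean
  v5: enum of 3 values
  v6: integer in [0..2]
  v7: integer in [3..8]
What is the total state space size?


State space = product of domain sizes of all variables.
Domain sizes:
  v1 (boolean): 2
  v2 (boolean): 2
  v3 (integer in [2..5]): 4
  v4 (boolean): 2
  v5 (enum of 3 values): 3
  v6 (integer in [0..2]): 3
  v7 (integer in [3..8]): 6
Product = 2 * 2 * 4 * 2 * 3 * 3 * 6 = 1728

1728


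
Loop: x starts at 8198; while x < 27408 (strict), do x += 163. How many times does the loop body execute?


Step 1: x goes from 8198 toward 27408 by 163; the body runs while x<27408, so iterations = ceil((bound-start)/step)
Step 2: Distance=19210
Step 3: ceil(19210/163)=118

118


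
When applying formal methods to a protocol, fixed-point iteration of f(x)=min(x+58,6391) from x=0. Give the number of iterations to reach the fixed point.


Step 1: x=0, cap=6391, increment=58
Step 2: x grows by 58 each step until capped at 6391; fixed point is x=6391
Step 3: iterations = ceil(6391/58) = 111

111


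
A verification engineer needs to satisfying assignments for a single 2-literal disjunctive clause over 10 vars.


Step 1: Total=2^10=1024
Step 2: Unsat when all 2 false: 2^8=256
Step 3: Sat=1024-256=768

768


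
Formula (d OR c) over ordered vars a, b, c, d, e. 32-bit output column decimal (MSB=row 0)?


Formula: (d OR c) over a, b, c, d, e (32 rows)
Evaluate each row (bits = a,b,c,d,e, MSB first):
  row 0 [00000]: (0 OR 0) -> 0
  row 1 [00001]: (0 OR 0) -> 0
  row 2 [00010]: (1 OR 0) -> 1
  row 3 [00011]: (1 OR 0) -> 1
  row 4 [00100]: (0 OR 1) -> 1
  row 5 [00101]: (0 OR 1) -> 1
  row 6 [00110]: (1 OR 1) -> 1
  row 7 [00111]: (1 OR 1) -> 1
  row 8 [01000]: (0 OR 0) -> 0
  row 9 [01001]: (0 OR 0) -> 0
  row 10 [01010]: (1 OR 0) -> 1
  row 11 [01011]: (1 OR 0) -> 1
  row 12 [01100]: (0 OR 1) -> 1
  row 13 [01101]: (0 OR 1) -> 1
  row 14 [01110]: (1 OR 1) -> 1
  row 15 [01111]: (1 OR 1) -> 1
  row 16 [10000]: (0 OR 0) -> 0
  row 17 [10001]: (0 OR 0) -> 0
  row 18 [10010]: (1 OR 0) -> 1
  row 19 [10011]: (1 OR 0) -> 1
  row 20 [10100]: (0 OR 1) -> 1
  row 21 [10101]: (0 OR 1) -> 1
  row 22 [10110]: (1 OR 1) -> 1
  row 23 [10111]: (1 OR 1) -> 1
  row 24 [11000]: (0 OR 0) -> 0
  row 25 [11001]: (0 OR 0) -> 0
  row 26 [11010]: (1 OR 0) -> 1
  row 27 [11011]: (1 OR 0) -> 1
  row 28 [11100]: (0 OR 1) -> 1
  row 29 [11101]: (0 OR 1) -> 1
  row 30 [11110]: (1 OR 1) -> 1
  row 31 [11111]: (1 OR 1) -> 1
Full result column, 4 rows per line (a,b,c fixed per line; d,e runs 00..11 left to right):
  rows 0-3 [a,b,c=000]: 0011  = hex 3
  rows 4-7 [a,b,c=001]: 1111  = hex F
  rows 8-11 [a,b,c=010]: 0011  = hex 3
  rows 12-15 [a,b,c=011]: 1111  = hex F
  rows 16-19 [a,b,c=100]: 0011  = hex 3
  rows 20-23 [a,b,c=101]: 1111  = hex F
  rows 24-27 [a,b,c=110]: 0011  = hex 3
  rows 28-31 [a,b,c=111]: 1111  = hex F
Output column (row 0 .. row 31) = 00111111001111110011111100111111
Output column grouped in 4s = 0011 1111 0011 1111 0011 1111 0011 1111 = 0x3F3F3F3F
Convert to decimal digit by digit (value = value*16 + digit):
  3 -> 3
  3*16 + 15 (F) = 63
  63*16 + 3 = 1011
  1011*16 + 15 (F) = 16191
  16191*16 + 3 = 259059
  259059*16 + 15 (F) = 4144959
  4144959*16 + 3 = 66319347
  66319347*16 + 15 (F) = 1061109567
Decimal = 1061109567

1061109567


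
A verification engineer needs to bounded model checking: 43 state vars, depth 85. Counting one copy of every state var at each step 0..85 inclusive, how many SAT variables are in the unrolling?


BMC unrolls to depth k, creating one copy of each state var for steps 0..k.
Step count = 85 + 1 = 86 (steps 0 through 85)
Vars per step = 43
Total = 43 * 86 = 3698

3698


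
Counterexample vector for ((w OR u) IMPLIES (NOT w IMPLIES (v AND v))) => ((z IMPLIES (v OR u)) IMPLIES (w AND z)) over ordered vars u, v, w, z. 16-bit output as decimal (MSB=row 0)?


F1 = ((w OR u) IMPLIES (NOT w IMPLIES (v AND v)))
F2 = ((z IMPLIES (v OR u)) IMPLIES (w AND z))
Counterexample to F1=>F2 is where F1=1 and F2=0.
Evaluate each row (bits = u,v,w,z, MSB first):
  row 0 [0000]: F1=1 F2=0 -> F1&~F2 -> 1
  row 1 [0001]: F1=1 F2=1 -> F1&~F2 -> 0
  row 2 [0010]: F1=1 F2=0 -> F1&~F2 -> 1
  row 3 [0011]: F1=1 F2=1 -> F1&~F2 -> 0
  row 4 [0100]: F1=1 F2=0 -> F1&~F2 -> 1
  row 5 [0101]: F1=1 F2=0 -> F1&~F2 -> 1
  row 6 [0110]: F1=1 F2=0 -> F1&~F2 -> 1
  row 7 [0111]: F1=1 F2=1 -> F1&~F2 -> 0
  row 8 [1000]: F1=0 F2=0 -> F1&~F2 -> 0
  row 9 [1001]: F1=0 F2=0 -> F1&~F2 -> 0
  row 10 [1010]: F1=1 F2=0 -> F1&~F2 -> 1
  row 11 [1011]: F1=1 F2=1 -> F1&~F2 -> 0
  row 12 [1100]: F1=1 F2=0 -> F1&~F2 -> 1
  row 13 [1101]: F1=1 F2=0 -> F1&~F2 -> 1
  row 14 [1110]: F1=1 F2=0 -> F1&~F2 -> 1
  row 15 [1111]: F1=1 F2=1 -> F1&~F2 -> 0
Full result column, 4 rows per line (u,v fixed per line; w,z runs 00..11 left to right):
  rows 0-3 [u,v=00]: 1010  = hex A
  rows 4-7 [u,v=01]: 1110  = hex E
  rows 8-11 [u,v=10]: 0010  = hex 2
  rows 12-15 [u,v=11]: 1110  = hex E
Counterexample vector (row 0 .. row 15) = 1010111000101110
Output column grouped in 4s = 1010 1110 0010 1110 = 0xAE2E
Convert to decimal digit by digit (value = value*16 + digit):
  A -> 10
  10*16 + 14 (E) = 174
  174*16 + 2 = 2786
  2786*16 + 14 (E) = 44590
Decimal = 44590

44590


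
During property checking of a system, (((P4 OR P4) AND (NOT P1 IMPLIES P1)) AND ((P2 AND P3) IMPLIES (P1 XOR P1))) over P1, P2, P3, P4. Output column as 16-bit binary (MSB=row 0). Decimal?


Formula: (((P4 OR P4) AND (NOT P1 IMPLIES P1)) AND ((P2 AND P3) IMPLIES (P1 XOR P1))) over P1, P2, P3, P4 (16 rows)
Evaluate each row (bits = P1,P2,P3,P4, MSB first):
  row 0 [0000]: (((0 OR 0) AND (NOT 0 IMPLIES 0)) AND ((0 AND 0) IMPLIES (0 XOR 0))) -> 0
  row 1 [0001]: (((1 OR 1) AND (NOT 0 IMPLIES 0)) AND ((0 AND 0) IMPLIES (0 XOR 0))) -> 0
  row 2 [0010]: (((0 OR 0) AND (NOT 0 IMPLIES 0)) AND ((0 AND 1) IMPLIES (0 XOR 0))) -> 0
  row 3 [0011]: (((1 OR 1) AND (NOT 0 IMPLIES 0)) AND ((0 AND 1) IMPLIES (0 XOR 0))) -> 0
  row 4 [0100]: (((0 OR 0) AND (NOT 0 IMPLIES 0)) AND ((1 AND 0) IMPLIES (0 XOR 0))) -> 0
  row 5 [0101]: (((1 OR 1) AND (NOT 0 IMPLIES 0)) AND ((1 AND 0) IMPLIES (0 XOR 0))) -> 0
  row 6 [0110]: (((0 OR 0) AND (NOT 0 IMPLIES 0)) AND ((1 AND 1) IMPLIES (0 XOR 0))) -> 0
  row 7 [0111]: (((1 OR 1) AND (NOT 0 IMPLIES 0)) AND ((1 AND 1) IMPLIES (0 XOR 0))) -> 0
  row 8 [1000]: (((0 OR 0) AND (NOT 1 IMPLIES 1)) AND ((0 AND 0) IMPLIES (1 XOR 1))) -> 0
  row 9 [1001]: (((1 OR 1) AND (NOT 1 IMPLIES 1)) AND ((0 AND 0) IMPLIES (1 XOR 1))) -> 1
  row 10 [1010]: (((0 OR 0) AND (NOT 1 IMPLIES 1)) AND ((0 AND 1) IMPLIES (1 XOR 1))) -> 0
  row 11 [1011]: (((1 OR 1) AND (NOT 1 IMPLIES 1)) AND ((0 AND 1) IMPLIES (1 XOR 1))) -> 1
  row 12 [1100]: (((0 OR 0) AND (NOT 1 IMPLIES 1)) AND ((1 AND 0) IMPLIES (1 XOR 1))) -> 0
  row 13 [1101]: (((1 OR 1) AND (NOT 1 IMPLIES 1)) AND ((1 AND 0) IMPLIES (1 XOR 1))) -> 1
  row 14 [1110]: (((0 OR 0) AND (NOT 1 IMPLIES 1)) AND ((1 AND 1) IMPLIES (1 XOR 1))) -> 0
  row 15 [1111]: (((1 OR 1) AND (NOT 1 IMPLIES 1)) AND ((1 AND 1) IMPLIES (1 XOR 1))) -> 0
Full result column, 4 rows per line (P1,P2 fixed per line; P3,P4 runs 00..11 left to right):
  rows 0-3 [P1,P2=00]: 0000  = hex 0
  rows 4-7 [P1,P2=01]: 0000  = hex 0
  rows 8-11 [P1,P2=10]: 0101  = hex 5
  rows 12-15 [P1,P2=11]: 0100  = hex 4
Output column (row 0 .. row 15) = 0000000001010100
Output column grouped in 4s = 0000 0000 0101 0100 = 0x0054
Convert to decimal digit by digit (value = value*16 + digit):
  0 -> 0
  0*16 + 0 = 0
  0*16 + 5 = 5
  5*16 + 4 = 84
Decimal = 84

84
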